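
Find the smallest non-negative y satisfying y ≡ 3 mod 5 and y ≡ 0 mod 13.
M = 5 × 13 = 65. M₁ = 13, y₁ ≡ 2 mod 5. M₂ = 5, y₂ ≡ 8 mod 13. y = 3×13×2 + 0×5×8 ≡ 13 mod 65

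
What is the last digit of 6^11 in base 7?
Using Fermat: 6^{6} ≡ 1 mod 7. 11 ≡ 5 mod 6. So 6^{11} ≡ 6^{5} ≡ 6 mod 7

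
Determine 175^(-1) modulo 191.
Since 191 is prime, by Fermat 175^(-1) ≡ 175^{189} ≡ 179 mod 191. Verify: 175 × 179 = 31325 ≡ 1 mod 191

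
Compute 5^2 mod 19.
5^{2} = 25 ≡ 6 (mod 19)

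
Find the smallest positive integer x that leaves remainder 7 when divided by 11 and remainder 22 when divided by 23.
M = 11 × 23 = 253. M₁ = 23, y₁ ≡ 1 (mod 11). M₂ = 11, y₂ ≡ 21 (mod 23). x = 7×23×1 + 22×11×21 ≡ 183 (mod 253)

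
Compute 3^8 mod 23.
By repeated squaring (mod 23): 3^{1}≡3, 3^{2}≡9, 3^{4}≡12, 3^{8}≡6. So 3^{8} ≡ 6 (mod 23)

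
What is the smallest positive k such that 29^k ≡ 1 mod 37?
Powers of 29 mod 37: 29^1≡29, 29^2≡27, 29^3≡6, 29^4≡26, 29^5≡14, 29^6≡36, 29^7≡8, 29^8≡10, 29^9≡31, 29^10≡11, 29^11≡23, 29^12≡1. Order = 12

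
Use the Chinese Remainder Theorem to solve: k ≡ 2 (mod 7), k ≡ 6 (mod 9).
M = 7 × 9 = 63. M₁ = 9, y₁ ≡ 4 (mod 7). M₂ = 7, y₂ ≡ 4 (mod 9). k = 2×9×4 + 6×7×4 ≡ 51 (mod 63)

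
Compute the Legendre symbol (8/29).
(8/29) = 8^{14} mod 29 = -1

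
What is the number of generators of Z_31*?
There are φ(31-1) = φ(30) = 8 primitive roots modulo 31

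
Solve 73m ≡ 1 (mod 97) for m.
Since 97 is prime, by Fermat 73^(-1) ≡ 73^{95} ≡ 4 (mod 97). Verify: 73 × 4 = 292 ≡ 1 (mod 97)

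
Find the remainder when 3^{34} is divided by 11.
By Fermat: 3^{10} ≡ 1 (mod 11). 34 = 3×10 + 4. So 3^{34} ≡ 3^{4} ≡ 4 (mod 11)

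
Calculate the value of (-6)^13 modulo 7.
Using Fermat: (-6)^{6} ≡ 1 (mod 7). 13 ≡ 1 (mod 6). So (-6)^{13} ≡ (-6)^{1} ≡ 1 (mod 7)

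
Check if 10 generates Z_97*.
ord_97(10) divides 96. For each prime q|96: 10^{48}≡96, 10^{32}≡61, none ≡ 1. So 10 has order 96 and is a primitive root mod 97.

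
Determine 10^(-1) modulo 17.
Since 17 is prime, by Fermat 10^(-1) ≡ 10^{15} ≡ 12 mod 17. Verify: 10 × 12 = 120 ≡ 1 mod 17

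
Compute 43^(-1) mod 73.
Since 73 is prime, by Fermat 43^(-1) ≡ 43^{71} ≡ 17 mod 73. Verify: 43 × 17 = 731 ≡ 1 mod 73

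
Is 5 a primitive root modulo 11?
5^{5} ≡ 1 (mod 11) and 5 < 10, so ord_11(5) = 5 ≠ 10 and 5 is not a primitive root.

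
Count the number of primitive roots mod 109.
Number of primitive roots mod 109 = φ(p-1) = φ(108) = 36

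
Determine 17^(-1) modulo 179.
Since 179 is prime, by Fermat 17^(-1) ≡ 17^{177} ≡ 158 mod 179. Verify: 17 × 158 = 2686 ≡ 1 mod 179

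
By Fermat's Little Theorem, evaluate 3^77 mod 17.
By Fermat: 3^{16} ≡ 1 (mod 17). 77 = 4×16 + 13. So 3^{77} ≡ 3^{13} ≡ 12 (mod 17)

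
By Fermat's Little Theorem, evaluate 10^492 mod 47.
By Fermat: 10^{46} ≡ 1 mod 47. 492 ≡ 32 mod 46. So 10^{492} ≡ 10^{32} ≡ 12 mod 47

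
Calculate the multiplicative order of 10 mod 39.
Powers of 10 mod 39: 10^1≡10, 10^2≡22, 10^3≡25, 10^4≡16, 10^5≡4, 10^6≡1. So the order of 10 is 6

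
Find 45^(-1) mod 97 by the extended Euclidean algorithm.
Extended GCD: 45(-28) + 97(13) = 1. So 45^(-1) ≡ -28 ≡ 69 mod 97. Verify: 45 × 69 = 3105 ≡ 1 mod 97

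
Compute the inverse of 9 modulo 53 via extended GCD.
Extended GCD: 9(6) + 53(-1) = 1. So 9^(-1) ≡ 6 (mod 53). Verify: 9 × 6 = 54 ≡ 1 (mod 53)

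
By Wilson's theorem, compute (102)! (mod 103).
By Wilson's theorem, (102)! ≡ -1 ≡ 102 (mod 103)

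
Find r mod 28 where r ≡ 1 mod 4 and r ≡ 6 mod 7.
M = 4 × 7 = 28. M₁ = 7, y₁ ≡ 3 mod 4. M₂ = 4, y₂ ≡ 2 mod 7. r = 1×7×3 + 6×4×2 ≡ 13 mod 28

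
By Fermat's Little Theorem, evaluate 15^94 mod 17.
By Fermat: 15^{16} ≡ 1 mod 17. 94 = 5×16 + 14. So 15^{94} ≡ 15^{14} ≡ 13 mod 17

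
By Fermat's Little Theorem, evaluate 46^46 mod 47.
By Fermat's Little Theorem, 46^{46} ≡ 1 (mod 47) since 47 is prime and gcd(46, 47) = 1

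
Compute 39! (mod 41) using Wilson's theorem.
(40)! = (39)! × (40) ≡ -1 (mod 41). So (39)! ≡ -1 × (40)^(-1) ≡ (-1)×(-1) = 1 (mod 41)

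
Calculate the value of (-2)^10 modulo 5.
Using Fermat: (-2)^{4} ≡ 1 mod 5. 10 ≡ 2 mod 4. So (-2)^{10} ≡ (-2)^{2} ≡ 4 mod 5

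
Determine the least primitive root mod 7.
g = 3. For each prime q|6: 3^{3}≡6, 3^{2}≡2, none ≡ 1, so ord_7(3) = 6 and 3 is a primitive root.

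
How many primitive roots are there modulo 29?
A prime p has φ(p-1) primitive roots; here φ(28) = 12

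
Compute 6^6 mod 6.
By repeated squaring (mod 6): 6^{1}≡0, 6^{2}≡0, 6^{4}≡0. Then 6^{6} = 6^{4+2} ≡ 0 × 0 ≡ 0 (mod 6)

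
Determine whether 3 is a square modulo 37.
By Euler's criterion: 3^{18} ≡ 1 mod 37. Since this equals 1, 3 is a QR.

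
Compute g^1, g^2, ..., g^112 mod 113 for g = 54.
54^1, 54^2, ..., 54^{112} mod 113: [54, 91, 55, 32, 33, 87, 65, 7, 39, 72, 46, 111, 5, 44, 3, 49, 47, 52, 96, 99, 35, 82, 21, 4, 103, 25, 107, 15, 19, 9, 34, 28, 43, 62, 71, 105, 20, 63, 12, 83, 75, 95, 45, 57, 27, 102, 84, 16, 73, 100, 89, 60, 76, 36, 23, 112, 59, 22, 58, 81, 80, 26, 48, 106, 74, 41, 67, 2, 108, 69, 110, 64, 66, 61, 17, 14, 78, 31, 92, 109, 10, 88, 6, 98, 94, 104, 79, 85, 70, 51, 42, 8, 93, 50, 101, 30, 38, 18, 68, 56, 86, 11, 29, 97, 40, 13, 24, 53, 37, 77, 90, 1]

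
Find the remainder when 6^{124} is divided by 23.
By Fermat: 6^{22} ≡ 1 (mod 23). 124 = 5×22 + 14. So 6^{124} ≡ 6^{14} ≡ 9 (mod 23)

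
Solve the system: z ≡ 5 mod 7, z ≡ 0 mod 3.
M = 7 × 3 = 21. M₁ = 3, y₁ ≡ 5 mod 7. M₂ = 7, y₂ ≡ 1 mod 3. z = 5×3×5 + 0×7×1 ≡ 12 mod 21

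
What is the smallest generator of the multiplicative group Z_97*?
g = 5. Powers: [5, 25, 28, 43, 21, 8, ...] generates all 96 non-zero residues.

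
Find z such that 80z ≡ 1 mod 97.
Since 97 is prime, by Fermat 80^(-1) ≡ 80^{95} ≡ 57 mod 97. Verify: 80 × 57 = 4560 ≡ 1 mod 97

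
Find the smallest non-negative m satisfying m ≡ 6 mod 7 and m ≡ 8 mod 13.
M = 7 × 13 = 91. M₁ = 13, y₁ ≡ 6 mod 7. M₂ = 7, y₂ ≡ 2 mod 13. m = 6×13×6 + 8×7×2 ≡ 34 mod 91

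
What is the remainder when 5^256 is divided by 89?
Using Fermat: 5^{88} ≡ 1 mod 89. 256 ≡ 80 mod 88. So 5^{256} ≡ 5^{80} ≡ 67 mod 89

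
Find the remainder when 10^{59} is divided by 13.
By Fermat: 10^{12} ≡ 1 mod 13. 59 = 4×12 + 11. So 10^{59} ≡ 10^{11} ≡ 4 mod 13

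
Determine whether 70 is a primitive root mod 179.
70^{89} ≡ 1 (mod 179) and 89 < 178, so ord_179(70) = 89 ≠ 178 and 70 is not a primitive root.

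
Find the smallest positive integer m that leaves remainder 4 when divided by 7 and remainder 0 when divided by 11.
M = 7 × 11 = 77. M₁ = 11, y₁ ≡ 2 mod 7. M₂ = 7, y₂ ≡ 8 mod 11. m = 4×11×2 + 0×7×8 ≡ 11 mod 77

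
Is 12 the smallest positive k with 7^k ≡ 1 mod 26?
Powers of 7 mod 26: 7^1≡7, 7^2≡23, 7^3≡5, 7^4≡9, 7^5≡11, 7^6≡25, 7^7≡19, 7^8≡3, 7^9≡21, 7^10≡17, 7^11≡15, 7^12≡1. First k with 7^k≡1 is k=12. Yes, ord_26(7) = 12.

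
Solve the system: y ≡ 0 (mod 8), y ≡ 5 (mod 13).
M = 8 × 13 = 104. M₁ = 13, y₁ ≡ 5 (mod 8). M₂ = 8, y₂ ≡ 5 (mod 13). y = 0×13×5 + 5×8×5 ≡ 96 (mod 104)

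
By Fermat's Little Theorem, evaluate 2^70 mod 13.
By Fermat: 2^{12} ≡ 1 mod 13. 70 = 5×12 + 10. So 2^{70} ≡ 2^{10} ≡ 10 mod 13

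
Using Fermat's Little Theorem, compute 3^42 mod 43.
By Fermat's Little Theorem, 3^{42} ≡ 1 (mod 43) since 43 is prime and gcd(3, 43) = 1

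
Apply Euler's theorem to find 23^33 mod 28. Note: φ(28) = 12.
By Euler: 23^{12} ≡ 1 mod 28 since gcd(23, 28) = 1. 33 = 2×12 + 9. So 23^{33} ≡ 23^{9} ≡ 15 mod 28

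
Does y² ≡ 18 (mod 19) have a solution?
By Euler's criterion: 18^{9} ≡ 18 (mod 19). Since this equals -1 (≡ 18), 18 is not a QR.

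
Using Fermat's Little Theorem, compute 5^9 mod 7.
By Fermat: 5^{6} ≡ 1 (mod 7). So 5^{9} = 5^{6} · 5^{3} ≡ 5^{3} ≡ 6 (mod 7)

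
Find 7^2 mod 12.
7^{2} = 49 ≡ 1 mod 12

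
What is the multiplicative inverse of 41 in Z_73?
Since 73 is prime, by Fermat 41^(-1) ≡ 41^{71} ≡ 57 mod 73. Verify: 41 × 57 = 2337 ≡ 1 mod 73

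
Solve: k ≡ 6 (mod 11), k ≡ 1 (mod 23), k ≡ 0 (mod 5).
M = 11 × 23 × 5 = 1265. M₁ = 115, y₁ ≡ 9 (mod 11). M₂ = 55, y₂ ≡ 18 (mod 23). M₃ = 253, y₃ ≡ 2 (mod 5). k = 6×115×9 + 1×55×18 + 0×253×2 ≡ 875 (mod 1265)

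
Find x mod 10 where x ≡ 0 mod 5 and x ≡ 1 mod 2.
M = 5 × 2 = 10. M₁ = 2, y₁ ≡ 3 mod 5. M₂ = 5, y₂ ≡ 1 mod 2. x = 0×2×3 + 1×5×1 ≡ 5 mod 10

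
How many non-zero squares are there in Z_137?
For prime 137, there are (p-1)/2 = (137-1)/2 = 68 quadratic residues (excluding 0).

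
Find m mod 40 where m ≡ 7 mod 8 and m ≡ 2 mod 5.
M = 8 × 5 = 40. M₁ = 5, y₁ ≡ 5 mod 8. M₂ = 8, y₂ ≡ 2 mod 5. m = 7×5×5 + 2×8×2 ≡ 7 mod 40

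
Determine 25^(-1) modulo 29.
Since 29 is prime, by Fermat 25^(-1) ≡ 25^{27} ≡ 7 mod 29. Verify: 25 × 7 = 175 ≡ 1 mod 29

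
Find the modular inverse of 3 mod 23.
Since 23 is prime, by Fermat 3^(-1) ≡ 3^{21} ≡ 8 (mod 23). Verify: 3 × 8 = 24 ≡ 1 (mod 23)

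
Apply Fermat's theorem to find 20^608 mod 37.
By Fermat: 20^{36} ≡ 1 mod 37. 608 ≡ 32 mod 36. So 20^{608} ≡ 20^{32} ≡ 34 mod 37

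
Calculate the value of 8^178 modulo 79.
Using Fermat: 8^{78} ≡ 1 (mod 79). 178 ≡ 22 (mod 78). So 8^{178} ≡ 8^{22} ≡ 46 (mod 79)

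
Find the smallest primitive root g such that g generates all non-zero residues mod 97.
g = 5. For each prime q|96: 5^{48}≡96, 5^{32}≡35, none ≡ 1, so ord_97(5) = 96 and 5 is a primitive root.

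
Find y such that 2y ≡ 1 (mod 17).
Since 17 is prime, by Fermat 2^(-1) ≡ 2^{15} ≡ 9 (mod 17). Verify: 2 × 9 = 18 ≡ 1 (mod 17)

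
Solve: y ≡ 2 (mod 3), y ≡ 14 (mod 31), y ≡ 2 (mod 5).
M = 3 × 31 × 5 = 465. M₁ = 155, y₁ ≡ 2 (mod 3). M₂ = 15, y₂ ≡ 29 (mod 31). M₃ = 93, y₃ ≡ 2 (mod 5). y = 2×155×2 + 14×15×29 + 2×93×2 ≡ 107 (mod 465)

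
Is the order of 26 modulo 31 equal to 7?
Powers of 26 mod 31: 26^1≡26, 26^2≡25, 26^3≡30, 26^4≡5, 26^5≡6, 26^6≡1. Already 26^6≡1, so the order is 6 < 7. No, the actual order is 6.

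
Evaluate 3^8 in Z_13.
By repeated squaring mod 13: 3^{1}≡3, 3^{2}≡9, 3^{4}≡3, 3^{8}≡9. So 3^{8} ≡ 9 mod 13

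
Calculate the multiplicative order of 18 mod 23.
Powers of 18 mod 23: 18^1≡18, 18^2≡2, 18^3≡13, 18^4≡4, 18^5≡3, 18^6≡8, 18^7≡6, 18^8≡16, 18^9≡12, 18^10≡9, 18^11≡1. Order = 11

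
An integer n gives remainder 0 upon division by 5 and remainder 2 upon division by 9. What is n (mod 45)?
M = 5 × 9 = 45. M₁ = 9, y₁ ≡ 4 (mod 5). M₂ = 5, y₂ ≡ 2 (mod 9). n = 0×9×4 + 2×5×2 ≡ 20 (mod 45)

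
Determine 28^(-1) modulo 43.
Since 43 is prime, by Fermat 28^(-1) ≡ 28^{41} ≡ 20 (mod 43). Verify: 28 × 20 = 560 ≡ 1 (mod 43)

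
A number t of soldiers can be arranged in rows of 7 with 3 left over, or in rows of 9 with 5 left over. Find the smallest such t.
M = 7 × 9 = 63. M₁ = 9, y₁ ≡ 4 (mod 7). M₂ = 7, y₂ ≡ 4 (mod 9). t = 3×9×4 + 5×7×4 ≡ 59 (mod 63)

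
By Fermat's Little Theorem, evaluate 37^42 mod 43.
By Fermat's Little Theorem, 37^{42} ≡ 1 mod 43 since 43 is prime and gcd(37, 43) = 1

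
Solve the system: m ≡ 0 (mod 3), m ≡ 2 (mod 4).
M = 3 × 4 = 12. M₁ = 4, y₁ ≡ 1 (mod 3). M₂ = 3, y₂ ≡ 3 (mod 4). m = 0×4×1 + 2×3×3 ≡ 6 (mod 12)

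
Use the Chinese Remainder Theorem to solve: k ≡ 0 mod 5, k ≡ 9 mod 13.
M = 5 × 13 = 65. M₁ = 13, y₁ ≡ 2 mod 5. M₂ = 5, y₂ ≡ 8 mod 13. k = 0×13×2 + 9×5×8 ≡ 35 mod 65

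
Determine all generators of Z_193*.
There are φ(192) = 64 primitive roots mod 193: {5, 10, 15, 17, 19, 22, 26, 30, 34, 37, 38, 40, 41, 44, 45, 47, 51, 52, 53, 57, 58, 61, 66, 70, 73, 77, 78, 79, 80, 82, 90, 91, 102, 103, 111, 113, 114, 115, 116, 120, 123, 127, 132, 135, 136, 140, 141, 142, 146, 148, 149, 152, 153, 155, 156, 159, 163, 167, 171, 174, 176, 178, 183, 188}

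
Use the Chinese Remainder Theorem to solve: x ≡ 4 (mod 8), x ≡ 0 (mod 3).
M = 8 × 3 = 24. M₁ = 3, y₁ ≡ 3 (mod 8). M₂ = 8, y₂ ≡ 2 (mod 3). x = 4×3×3 + 0×8×2 ≡ 12 (mod 24)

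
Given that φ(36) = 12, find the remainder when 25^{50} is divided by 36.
By Euler: 25^{12} ≡ 1 mod 36 since gcd(25, 36) = 1. 50 = 4×12 + 2. So 25^{50} ≡ 25^{2} ≡ 13 mod 36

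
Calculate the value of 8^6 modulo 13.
By repeated squaring (mod 13): 8^{1}≡8, 8^{2}≡12, 8^{4}≡1. Then 8^{6} = 8^{4+2} ≡ 1 × 12 ≡ 12 (mod 13)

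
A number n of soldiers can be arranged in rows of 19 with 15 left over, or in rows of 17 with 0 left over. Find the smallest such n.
M = 19 × 17 = 323. M₁ = 17, y₁ ≡ 9 (mod 19). M₂ = 19, y₂ ≡ 9 (mod 17). n = 15×17×9 + 0×19×9 ≡ 34 (mod 323)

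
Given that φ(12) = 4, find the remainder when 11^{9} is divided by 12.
By Euler: 11^{4} ≡ 1 (mod 12) since gcd(11, 12) = 1. 9 = 2×4 + 1. So 11^{9} ≡ 11^{1} ≡ 11 (mod 12)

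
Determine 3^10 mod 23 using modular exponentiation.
By repeated squaring mod 23: 3^{1}≡3, 3^{2}≡9, 3^{4}≡12, 3^{8}≡6. Then 3^{10} = 3^{8+2} ≡ 6 × 9 ≡ 8 mod 23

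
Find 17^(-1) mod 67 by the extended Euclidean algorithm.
Extended GCD: 17(4) + 67(-1) = 1. So 17^(-1) ≡ 4 mod 67. Verify: 17 × 4 = 68 ≡ 1 mod 67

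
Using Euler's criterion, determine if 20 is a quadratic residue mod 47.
By Euler's criterion: 20^{23} ≡ 46 (mod 47). Since this equals -1 (≡ 46), 20 is not a QR.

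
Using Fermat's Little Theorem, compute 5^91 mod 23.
By Fermat: 5^{22} ≡ 1 (mod 23). 91 = 4×22 + 3. So 5^{91} ≡ 5^{3} ≡ 10 (mod 23)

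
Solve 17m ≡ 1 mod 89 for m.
Since 89 is prime, by Fermat 17^(-1) ≡ 17^{87} ≡ 21 mod 89. Verify: 17 × 21 = 357 ≡ 1 mod 89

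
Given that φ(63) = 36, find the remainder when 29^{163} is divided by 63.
By Euler: 29^{36} ≡ 1 mod 63 since gcd(29, 63) = 1. 163 = 4×36 + 19. So 29^{163} ≡ 29^{19} ≡ 29 mod 63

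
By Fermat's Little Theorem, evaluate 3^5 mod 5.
By Fermat: 3^{4} ≡ 1 mod 5. So 3^{5} = 3^{4} · 3^{1} ≡ 3^{1} ≡ 3 mod 5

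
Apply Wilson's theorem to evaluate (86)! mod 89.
(88)! = (86)! × (87) × (88) ≡ -1 (mod 89). So (86)! ≡ -1 × [(88)(87)]^(-1) ≡ 44 (mod 89)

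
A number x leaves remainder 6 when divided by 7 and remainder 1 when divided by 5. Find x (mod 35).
M = 7 × 5 = 35. M₁ = 5, y₁ ≡ 3 (mod 7). M₂ = 7, y₂ ≡ 3 (mod 5). x = 6×5×3 + 1×7×3 ≡ 6 (mod 35)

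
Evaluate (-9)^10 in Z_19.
By repeated squaring (mod 19): (-9)^{1}≡10, (-9)^{2}≡5, (-9)^{4}≡6, (-9)^{8}≡17. Then (-9)^{10} = (-9)^{8+2} ≡ 17 × 5 ≡ 9 (mod 19)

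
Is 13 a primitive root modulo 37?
ord_37(13) divides 36. For each prime q|36: 13^{18}≡36, 13^{12}≡10, none ≡ 1. So 13 has order 36 and is a primitive root mod 37.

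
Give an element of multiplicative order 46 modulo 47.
5 has order 46 mod 47 since 5^{46} ≡ 1 mod 47 and no smaller power works.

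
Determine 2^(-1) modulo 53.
Since 53 is prime, by Fermat 2^(-1) ≡ 2^{51} ≡ 27 (mod 53). Verify: 2 × 27 = 54 ≡ 1 (mod 53)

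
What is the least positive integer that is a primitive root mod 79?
g = 3. Powers: [3, 9, 27, 2, 6, 18, 54, 4, ...] generates all 78 non-zero residues.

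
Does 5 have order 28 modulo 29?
5^{14} ≡ 1 mod 29 and 14 < 28, so ord_29(5) = 14 ≠ 28 and 5 is not a primitive root.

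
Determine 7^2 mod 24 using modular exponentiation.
7^{2} = 49 ≡ 1 mod 24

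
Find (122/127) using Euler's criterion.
(122/127) = 122^{63} mod 127 = 1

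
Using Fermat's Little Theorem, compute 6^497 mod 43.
By Fermat: 6^{42} ≡ 1 (mod 43). 497 ≡ 35 (mod 42). So 6^{497} ≡ 6^{35} ≡ 36 (mod 43)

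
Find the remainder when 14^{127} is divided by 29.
By Fermat: 14^{28} ≡ 1 (mod 29). 127 = 4×28 + 15. So 14^{127} ≡ 14^{15} ≡ 15 (mod 29)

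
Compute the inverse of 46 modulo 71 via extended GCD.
Extended GCD: 46(17) + 71(-11) = 1. So 46^(-1) ≡ 17 (mod 71). Verify: 46 × 17 = 782 ≡ 1 (mod 71)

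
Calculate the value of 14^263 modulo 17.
Using Fermat: 14^{16} ≡ 1 mod 17. 263 ≡ 7 mod 16. So 14^{263} ≡ 14^{7} ≡ 6 mod 17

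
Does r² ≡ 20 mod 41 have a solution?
By Euler's criterion: 20^{20} ≡ 1 mod 41. Since this equals 1, 20 is a QR.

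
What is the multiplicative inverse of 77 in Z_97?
Since 97 is prime, by Fermat 77^(-1) ≡ 77^{95} ≡ 63 (mod 97). Verify: 77 × 63 = 4851 ≡ 1 (mod 97)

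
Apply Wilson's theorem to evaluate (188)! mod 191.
(190)! = (188)! × (189) × (190) ≡ -1 (mod 191). So (188)! ≡ -1 × [(190)(189)]^(-1) ≡ 95 (mod 191)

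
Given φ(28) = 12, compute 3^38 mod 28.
By Euler: 3^{12} ≡ 1 mod 28 since gcd(3, 28) = 1. 38 = 3×12 + 2. So 3^{38} ≡ 3^{2} ≡ 9 mod 28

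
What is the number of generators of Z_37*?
Number of primitive roots mod 37 = φ(p-1) = φ(36) = 12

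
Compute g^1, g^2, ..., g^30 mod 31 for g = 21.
21^1, 21^2, ..., 21^{30} mod 31: [21, 7, 23, 18, 6, 2, 11, 14, 15, 5, 12, 4, 22, 28, 30, 10, 24, 8, 13, 25, 29, 20, 17, 16, 26, 19, 27, 9, 3, 1]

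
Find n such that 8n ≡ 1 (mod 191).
Since 191 is prime, by Fermat 8^(-1) ≡ 8^{189} ≡ 24 (mod 191). Verify: 8 × 24 = 192 ≡ 1 (mod 191)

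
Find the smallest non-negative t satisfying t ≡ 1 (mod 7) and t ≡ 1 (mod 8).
M = 7 × 8 = 56. M₁ = 8, y₁ ≡ 1 (mod 7). M₂ = 7, y₂ ≡ 7 (mod 8). t = 1×8×1 + 1×7×7 ≡ 1 (mod 56)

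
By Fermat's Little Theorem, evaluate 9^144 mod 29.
By Fermat: 9^{28} ≡ 1 (mod 29). 144 = 5×28 + 4. So 9^{144} ≡ 9^{4} ≡ 7 (mod 29)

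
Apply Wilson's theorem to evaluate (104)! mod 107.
(106)! = (104)! × (105) × (106) ≡ -1 (mod 107). So (104)! ≡ -1 × [(106)(105)]^(-1) ≡ 53 (mod 107)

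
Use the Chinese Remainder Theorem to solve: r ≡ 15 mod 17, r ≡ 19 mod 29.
M = 17 × 29 = 493. M₁ = 29, y₁ ≡ 10 mod 17. M₂ = 17, y₂ ≡ 12 mod 29. r = 15×29×10 + 19×17×12 ≡ 338 mod 493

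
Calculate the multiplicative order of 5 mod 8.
Powers of 5 mod 8: 5^1≡5, 5^2≡1. Order = 2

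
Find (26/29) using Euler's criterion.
(26/29) = 26^{14} mod 29 = -1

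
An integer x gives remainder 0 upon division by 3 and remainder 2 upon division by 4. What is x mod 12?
M = 3 × 4 = 12. M₁ = 4, y₁ ≡ 1 mod 3. M₂ = 3, y₂ ≡ 3 mod 4. x = 0×4×1 + 2×3×3 ≡ 6 mod 12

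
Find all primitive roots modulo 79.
There are φ(78) = 24 primitive roots mod 79: {3, 6, 7, 28, 29, 30, 34, 35, 37, 39, 43, 47, 48, 53, 54, 59, 60, 63, 66, 68, 70, 74, 75, 77}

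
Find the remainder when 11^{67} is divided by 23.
By Fermat: 11^{22} ≡ 1 (mod 23). 67 = 3×22 + 1. So 11^{67} ≡ 11^{1} ≡ 11 (mod 23)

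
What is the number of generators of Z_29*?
A prime p has φ(p-1) primitive roots; here φ(28) = 12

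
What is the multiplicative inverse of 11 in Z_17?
Since 17 is prime, by Fermat 11^(-1) ≡ 11^{15} ≡ 14 mod 17. Verify: 11 × 14 = 154 ≡ 1 mod 17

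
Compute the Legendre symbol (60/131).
(60/131) = 60^{65} mod 131 = 1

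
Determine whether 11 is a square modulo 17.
By Euler's criterion: 11^{8} ≡ 16 (mod 17). Since this equals -1 (≡ 16), 11 is not a QR.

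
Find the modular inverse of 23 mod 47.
Since 47 is prime, by Fermat 23^(-1) ≡ 23^{45} ≡ 45 mod 47. Verify: 23 × 45 = 1035 ≡ 1 mod 47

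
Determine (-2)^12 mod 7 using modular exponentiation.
Using Fermat: (-2)^{6} ≡ 1 (mod 7). 12 ≡ 0 (mod 6). So (-2)^{12} ≡ (-2)^{0} ≡ 1 (mod 7)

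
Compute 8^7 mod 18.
By repeated squaring mod 18: 8^{1}≡8, 8^{2}≡10, 8^{4}≡10. Then 8^{7} = 8^{4+2+1} ≡ 10 × 10 × 8 ≡ 8 mod 18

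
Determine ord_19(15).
Powers of 15 mod 19: 15^1≡15, 15^2≡16, 15^3≡12, 15^4≡9, 15^5≡2, 15^6≡11, 15^7≡13, 15^8≡5, 15^9≡18, 15^10≡4, 15^11≡3, 15^12≡7, 15^13≡10, 15^14≡17, 15^15≡8, 15^16≡6, 15^17≡14, 15^18≡1. So the order of 15 is 18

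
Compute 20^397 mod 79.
Using Fermat: 20^{78} ≡ 1 mod 79. 397 ≡ 7 mod 78. So 20^{397} ≡ 20^{7} ≡ 51 mod 79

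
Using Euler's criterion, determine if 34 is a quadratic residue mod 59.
By Euler's criterion: 34^{29} ≡ 58 (mod 59). Since this equals -1 (≡ 58), 34 is not a QR.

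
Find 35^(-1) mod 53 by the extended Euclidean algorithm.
Extended GCD: 35(-3) + 53(2) = 1. So 35^(-1) ≡ -3 ≡ 50 mod 53. Verify: 35 × 50 = 1750 ≡ 1 mod 53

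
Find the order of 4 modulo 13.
Powers of 4 mod 13: 4^1≡4, 4^2≡3, 4^3≡12, 4^4≡9, 4^5≡10, 4^6≡1. So the order of 4 is 6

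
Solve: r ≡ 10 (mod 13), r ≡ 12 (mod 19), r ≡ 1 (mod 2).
M = 13 × 19 × 2 = 494. M₁ = 38, y₁ ≡ 12 (mod 13). M₂ = 26, y₂ ≡ 11 (mod 19). M₃ = 247, y₃ ≡ 1 (mod 2). r = 10×38×12 + 12×26×11 + 1×247×1 ≡ 335 (mod 494)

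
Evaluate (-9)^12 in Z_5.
Using Fermat: (-9)^{4} ≡ 1 mod 5. 12 ≡ 0 mod 4. So (-9)^{12} ≡ (-9)^{0} ≡ 1 mod 5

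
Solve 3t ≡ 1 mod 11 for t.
Since 11 is prime, by Fermat 3^(-1) ≡ 3^{9} ≡ 4 mod 11. Verify: 3 × 4 = 12 ≡ 1 mod 11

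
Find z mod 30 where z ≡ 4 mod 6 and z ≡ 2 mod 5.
M = 6 × 5 = 30. M₁ = 5, y₁ ≡ 5 mod 6. M₂ = 6, y₂ ≡ 1 mod 5. z = 4×5×5 + 2×6×1 ≡ 22 mod 30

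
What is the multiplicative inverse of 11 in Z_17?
Since 17 is prime, by Fermat 11^(-1) ≡ 11^{15} ≡ 14 (mod 17). Verify: 11 × 14 = 154 ≡ 1 (mod 17)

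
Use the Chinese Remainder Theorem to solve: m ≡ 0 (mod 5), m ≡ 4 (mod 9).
M = 5 × 9 = 45. M₁ = 9, y₁ ≡ 4 (mod 5). M₂ = 5, y₂ ≡ 2 (mod 9). m = 0×9×4 + 4×5×2 ≡ 40 (mod 45)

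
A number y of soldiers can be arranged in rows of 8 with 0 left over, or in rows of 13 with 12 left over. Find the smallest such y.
M = 8 × 13 = 104. M₁ = 13, y₁ ≡ 5 (mod 8). M₂ = 8, y₂ ≡ 5 (mod 13). y = 0×13×5 + 12×8×5 ≡ 64 (mod 104)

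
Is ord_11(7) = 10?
Powers of 7 mod 11: 7^1≡7, 7^2≡5, 7^3≡2, 7^4≡3, 7^5≡10, 7^6≡4, 7^7≡6, 7^8≡9, 7^9≡8, 7^10≡1. First k with 7^k≡1 is k=10. Yes, ord_11(7) = 10.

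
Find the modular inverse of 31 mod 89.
Since 89 is prime, by Fermat 31^(-1) ≡ 31^{87} ≡ 23 (mod 89). Verify: 31 × 23 = 713 ≡ 1 (mod 89)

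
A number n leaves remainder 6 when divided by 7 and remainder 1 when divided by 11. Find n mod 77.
M = 7 × 11 = 77. M₁ = 11, y₁ ≡ 2 mod 7. M₂ = 7, y₂ ≡ 8 mod 11. n = 6×11×2 + 1×7×8 ≡ 34 mod 77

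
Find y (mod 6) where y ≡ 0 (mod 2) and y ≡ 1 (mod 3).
M = 2 × 3 = 6. M₁ = 3, y₁ ≡ 1 (mod 2). M₂ = 2, y₂ ≡ 2 (mod 3). y = 0×3×1 + 1×2×2 ≡ 4 (mod 6)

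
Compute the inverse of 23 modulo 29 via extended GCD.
Extended GCD: 23(-5) + 29(4) = 1. So 23^(-1) ≡ -5 ≡ 24 mod 29. Verify: 23 × 24 = 552 ≡ 1 mod 29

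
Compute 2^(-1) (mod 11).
Since 11 is prime, by Fermat 2^(-1) ≡ 2^{9} ≡ 6 (mod 11). Verify: 2 × 6 = 12 ≡ 1 (mod 11)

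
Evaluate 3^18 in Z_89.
By repeated squaring mod 89: 3^{1}≡3, 3^{2}≡9, 3^{4}≡81, 3^{8}≡64, 3^{16}≡2. Then 3^{18} = 3^{16+2} ≡ 2 × 9 ≡ 18 mod 89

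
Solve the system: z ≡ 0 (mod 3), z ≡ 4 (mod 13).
M = 3 × 13 = 39. M₁ = 13, y₁ ≡ 1 (mod 3). M₂ = 3, y₂ ≡ 9 (mod 13). z = 0×13×1 + 4×3×9 ≡ 30 (mod 39)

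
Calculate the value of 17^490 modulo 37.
Using Fermat: 17^{36} ≡ 1 (mod 37). 490 ≡ 22 (mod 36). So 17^{490} ≡ 17^{22} ≡ 25 (mod 37)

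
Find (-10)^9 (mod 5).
By repeated squaring (mod 5): (-10)^{1}≡0, (-10)^{2}≡0, (-10)^{4}≡0, (-10)^{8}≡0. Then (-10)^{9} = (-10)^{8+1} ≡ 0 × 0 ≡ 0 (mod 5)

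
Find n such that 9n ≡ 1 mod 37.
Since 37 is prime, by Fermat 9^(-1) ≡ 9^{35} ≡ 33 mod 37. Verify: 9 × 33 = 297 ≡ 1 mod 37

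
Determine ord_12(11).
Powers of 11 mod 12: 11^1≡11, 11^2≡1. Order = 2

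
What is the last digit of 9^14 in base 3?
By repeated squaring (mod 3): 9^{1}≡0, 9^{2}≡0, 9^{4}≡0, 9^{8}≡0. Then 9^{14} = 9^{8+4+2} ≡ 0 × 0 × 0 ≡ 0 (mod 3)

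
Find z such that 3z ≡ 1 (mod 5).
Since 5 is prime, by Fermat 3^(-1) ≡ 3^{3} ≡ 2 (mod 5). Verify: 3 × 2 = 6 ≡ 1 (mod 5)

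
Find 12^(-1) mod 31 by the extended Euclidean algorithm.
Extended GCD: 12(13) + 31(-5) = 1. So 12^(-1) ≡ 13 mod 31. Verify: 12 × 13 = 156 ≡ 1 mod 31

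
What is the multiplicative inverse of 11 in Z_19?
Since 19 is prime, by Fermat 11^(-1) ≡ 11^{17} ≡ 7 (mod 19). Verify: 11 × 7 = 77 ≡ 1 (mod 19)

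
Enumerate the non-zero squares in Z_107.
QRs mod 107: {1, 3, 4, 9, 10, 11, 12, 13, 14, 16, 19, 23, 25, 27, 29, 30, 33, 34, 35, 36, 37, 39, 40, 41, 42, 44, 47, 48, 49, 52, 53, 56, 57, 61, 62, 64, 69, 75, 76, 79, 81, 83, 85, 86, 87, 89, 90, 92, 99, 100, 101, 102, 105}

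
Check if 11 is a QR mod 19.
By Euler's criterion: 11^{9} ≡ 1 mod 19. Since this equals 1, 11 is a QR.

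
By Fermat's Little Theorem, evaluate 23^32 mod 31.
By Fermat: 23^{30} ≡ 1 mod 31. So 23^{32} = 23^{30} · 23^{2} ≡ 23^{2} ≡ 2 mod 31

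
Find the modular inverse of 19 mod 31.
Since 31 is prime, by Fermat 19^(-1) ≡ 19^{29} ≡ 18 (mod 31). Verify: 19 × 18 = 342 ≡ 1 (mod 31)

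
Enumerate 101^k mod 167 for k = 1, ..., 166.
101^1, 101^2, ..., 101^{166} mod 167: [101, 14, 78, 29, 90, 72, 91, 6, 105, 84, 134, 7, 39, 98, 45, 36, 129, 3, 136, 42, 67, 87, 103, 49, 106, 18, 148, 85, 68, 21, 117, 127, 135, 108, 53, 9, 74, 126, 34, 94, 142, 147, 151, 54, 110, 88, 37, 63, 17, 47, 71, 157, 159, 27, 55, 44, 102, 115, 92, 107, 119, 162, 163, 97, 111, 22, 51, 141, 46, 137, 143, 81, 165, 132, 139, 11, 109, 154, 23, 152, 155, 124, 166, 66, 153, 89, 138, 77, 95, 76, 161, 62, 83, 33, 160, 128, 69, 122, 131, 38, 164, 31, 125, 100, 80, 64, 118, 61, 149, 19, 82, 99, 146, 50, 40, 32, 59, 114, 158, 93, 41, 133, 73, 25, 20, 16, 113, 57, 79, 130, 104, 150, 120, 96, 10, 8, 140, 112, 123, 65, 52, 75, 60, 48, 5, 4, 70, 56, 145, 116, 26, 121, 30, 24, 86, 2, 35, 28, 156, 58, 13, 144, 15, 12, 43, 1]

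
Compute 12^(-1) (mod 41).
Since 41 is prime, by Fermat 12^(-1) ≡ 12^{39} ≡ 24 (mod 41). Verify: 12 × 24 = 288 ≡ 1 (mod 41)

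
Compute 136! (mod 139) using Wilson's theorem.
(138)! = (136)! × (137) × (138) ≡ -1 (mod 139). So (136)! ≡ -1 × [(138)(137)]^(-1) ≡ 69 (mod 139)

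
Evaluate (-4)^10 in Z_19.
By repeated squaring mod 19: (-4)^{1}≡15, (-4)^{2}≡16, (-4)^{4}≡9, (-4)^{8}≡5. Then (-4)^{10} = (-4)^{8+2} ≡ 5 × 16 ≡ 4 mod 19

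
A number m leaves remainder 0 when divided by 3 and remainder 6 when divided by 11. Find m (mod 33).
M = 3 × 11 = 33. M₁ = 11, y₁ ≡ 2 (mod 3). M₂ = 3, y₂ ≡ 4 (mod 11). m = 0×11×2 + 6×3×4 ≡ 6 (mod 33)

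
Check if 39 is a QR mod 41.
By Euler's criterion: 39^{20} ≡ 1 (mod 41). Since this equals 1, 39 is a QR.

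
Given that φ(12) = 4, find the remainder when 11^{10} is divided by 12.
By Euler: 11^{4} ≡ 1 mod 12 since gcd(11, 12) = 1. 10 = 2×4 + 2. So 11^{10} ≡ 11^{2} ≡ 1 mod 12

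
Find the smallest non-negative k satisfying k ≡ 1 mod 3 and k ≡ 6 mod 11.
M = 3 × 11 = 33. M₁ = 11, y₁ ≡ 2 mod 3. M₂ = 3, y₂ ≡ 4 mod 11. k = 1×11×2 + 6×3×4 ≡ 28 mod 33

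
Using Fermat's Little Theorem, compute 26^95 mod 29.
By Fermat: 26^{28} ≡ 1 mod 29. 95 = 3×28 + 11. So 26^{95} ≡ 26^{11} ≡ 14 mod 29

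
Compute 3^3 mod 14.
3^{3} = 27 ≡ 13 (mod 14)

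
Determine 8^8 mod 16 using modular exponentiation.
By repeated squaring (mod 16): 8^{1}≡8, 8^{2}≡0, 8^{4}≡0, 8^{8}≡0. So 8^{8} ≡ 0 (mod 16)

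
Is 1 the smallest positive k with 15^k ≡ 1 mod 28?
Powers of 15 mod 28: 15^1≡15, 15^2≡1. 15^1≡15≢1, so ord ≠ 1. No, the actual order is 2.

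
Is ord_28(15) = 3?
Powers of 15 mod 28: 15^1≡15, 15^2≡1. Already 15^2≡1, so the order is 2 < 3. No, the actual order is 2.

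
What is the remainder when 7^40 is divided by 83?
By repeated squaring mod 83: 7^{1}≡7, 7^{2}≡49, 7^{4}≡77, 7^{8}≡36, 7^{16}≡51, 7^{32}≡28. Then 7^{40} = 7^{32+8} ≡ 28 × 36 ≡ 12 mod 83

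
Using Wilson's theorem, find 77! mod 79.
(78)! = (77)! × (78) ≡ -1 (mod 79). So (77)! ≡ -1 × (78)^(-1) ≡ (-1)×(-1) = 1 (mod 79)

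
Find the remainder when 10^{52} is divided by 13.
By Fermat: 10^{12} ≡ 1 mod 13. 52 = 4×12 + 4. So 10^{52} ≡ 10^{4} ≡ 3 mod 13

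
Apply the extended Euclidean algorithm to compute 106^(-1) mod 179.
Extended GCD: 106(76) + 179(-45) = 1. So 106^(-1) ≡ 76 (mod 179). Verify: 106 × 76 = 8056 ≡ 1 (mod 179)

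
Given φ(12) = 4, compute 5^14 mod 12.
By Euler: 5^{4} ≡ 1 (mod 12) since gcd(5, 12) = 1. 14 = 3×4 + 2. So 5^{14} ≡ 5^{2} ≡ 1 (mod 12)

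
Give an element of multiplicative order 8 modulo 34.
9 has order 8 mod 34 since 9^{8} ≡ 1 mod 34 and no smaller power works.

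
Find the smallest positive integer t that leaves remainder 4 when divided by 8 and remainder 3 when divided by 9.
M = 8 × 9 = 72. M₁ = 9, y₁ ≡ 1 mod 8. M₂ = 8, y₂ ≡ 8 mod 9. t = 4×9×1 + 3×8×8 ≡ 12 mod 72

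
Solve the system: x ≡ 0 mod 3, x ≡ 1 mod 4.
M = 3 × 4 = 12. M₁ = 4, y₁ ≡ 1 mod 3. M₂ = 3, y₂ ≡ 3 mod 4. x = 0×4×1 + 1×3×3 ≡ 9 mod 12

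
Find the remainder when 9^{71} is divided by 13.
By Fermat: 9^{12} ≡ 1 mod 13. 71 = 5×12 + 11. So 9^{71} ≡ 9^{11} ≡ 3 mod 13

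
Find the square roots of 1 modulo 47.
The square roots of 1 mod 47 are 1 and 46. Verify: 1² = 1 ≡ 1 mod 47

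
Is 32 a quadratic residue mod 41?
By Euler's criterion: 32^{20} ≡ 1 mod 41. Since this equals 1, 32 is a QR.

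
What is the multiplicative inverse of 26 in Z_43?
Since 43 is prime, by Fermat 26^(-1) ≡ 26^{41} ≡ 5 (mod 43). Verify: 26 × 5 = 130 ≡ 1 (mod 43)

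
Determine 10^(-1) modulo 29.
Since 29 is prime, by Fermat 10^(-1) ≡ 10^{27} ≡ 3 (mod 29). Verify: 10 × 3 = 30 ≡ 1 (mod 29)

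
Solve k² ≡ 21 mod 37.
The square roots of 21 mod 37 are 13 and 24. Verify: 13² = 169 ≡ 21 mod 37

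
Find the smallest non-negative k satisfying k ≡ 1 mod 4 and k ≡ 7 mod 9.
M = 4 × 9 = 36. M₁ = 9, y₁ ≡ 1 mod 4. M₂ = 4, y₂ ≡ 7 mod 9. k = 1×9×1 + 7×4×7 ≡ 25 mod 36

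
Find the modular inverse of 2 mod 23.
Since 23 is prime, by Fermat 2^(-1) ≡ 2^{21} ≡ 12 mod 23. Verify: 2 × 12 = 24 ≡ 1 mod 23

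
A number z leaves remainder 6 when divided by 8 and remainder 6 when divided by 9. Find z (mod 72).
M = 8 × 9 = 72. M₁ = 9, y₁ ≡ 1 (mod 8). M₂ = 8, y₂ ≡ 8 (mod 9). z = 6×9×1 + 6×8×8 ≡ 6 (mod 72)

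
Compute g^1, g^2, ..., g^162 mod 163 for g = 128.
128^1, 128^2, ..., 128^{162} mod 163: [128, 84, 157, 47, 148, 36, 44, 90, 110, 62, 112, 155, 117, 143, 48, 113, 120, 38, 137, 95, 98, 156, 82, 64, 42, 160, 105, 74, 18, 22, 45, 55, 31, 56, 159, 140, 153, 24, 138, 60, 19, 150, 129, 49, 78, 41, 32, 21, 80, 134, 37, 9, 11, 104, 109, 97, 28, 161, 70, 158, 12, 69, 30, 91, 75, 146, 106, 39, 102, 16, 92, 40, 67, 100, 86, 87, 52, 136, 130, 14, 162, 35, 79, 6, 116, 15, 127, 119, 73, 53, 101, 51, 8, 46, 20, 115, 50, 43, 125, 26, 68, 65, 7, 81, 99, 121, 3, 58, 89, 145, 141, 118, 108, 132, 107, 4, 23, 10, 139, 25, 103, 144, 13, 34, 114, 85, 122, 131, 142, 83, 29, 126, 154, 152, 59, 54, 66, 135, 2, 93, 5, 151, 94, 133, 72, 88, 17, 57, 124, 61, 147, 71, 123, 96, 63, 77, 76, 111, 27, 33, 149, 1]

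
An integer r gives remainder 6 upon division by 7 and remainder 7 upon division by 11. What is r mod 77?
M = 7 × 11 = 77. M₁ = 11, y₁ ≡ 2 mod 7. M₂ = 7, y₂ ≡ 8 mod 11. r = 6×11×2 + 7×7×8 ≡ 62 mod 77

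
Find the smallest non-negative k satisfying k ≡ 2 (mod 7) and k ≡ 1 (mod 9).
M = 7 × 9 = 63. M₁ = 9, y₁ ≡ 4 (mod 7). M₂ = 7, y₂ ≡ 4 (mod 9). k = 2×9×4 + 1×7×4 ≡ 37 (mod 63)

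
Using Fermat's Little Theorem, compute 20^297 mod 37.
By Fermat: 20^{36} ≡ 1 (mod 37). 297 ≡ 9 (mod 36). So 20^{297} ≡ 20^{9} ≡ 31 (mod 37)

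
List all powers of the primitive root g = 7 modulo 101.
7^1, 7^2, ..., 7^{100} mod 101: [7, 49, 40, 78, 41, 85, 90, 24, 67, 65, 51, 54, 75, 20, 39, 71, 93, 45, 12, 84, 83, 76, 27, 88, 10, 70, 86, 97, 73, 6, 42, 92, 38, 64, 44, 5, 35, 43, 99, 87, 3, 21, 46, 19, 32, 22, 53, 68, 72, 100, 94, 52, 61, 23, 60, 16, 11, 77, 34, 36, 50, 47, 26, 81, 62, 30, 8, 56, 89, 17, 18, 25, 74, 13, 91, 31, 15, 4, 28, 95, 59, 9, 63, 37, 57, 96, 66, 58, 2, 14, 98, 80, 55, 82, 69, 79, 48, 33, 29, 1]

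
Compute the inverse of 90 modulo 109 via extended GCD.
Extended GCD: 90(-23) + 109(19) = 1. So 90^(-1) ≡ -23 ≡ 86 mod 109. Verify: 90 × 86 = 7740 ≡ 1 mod 109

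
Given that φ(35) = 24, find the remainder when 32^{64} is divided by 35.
By Euler: 32^{24} ≡ 1 mod 35 since gcd(32, 35) = 1. 64 = 2×24 + 16. So 32^{64} ≡ 32^{16} ≡ 11 mod 35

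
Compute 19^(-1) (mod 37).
Since 37 is prime, by Fermat 19^(-1) ≡ 19^{35} ≡ 2 (mod 37). Verify: 19 × 2 = 38 ≡ 1 (mod 37)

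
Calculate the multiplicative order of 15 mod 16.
Powers of 15 mod 16: 15^1≡15, 15^2≡1. So the order of 15 is 2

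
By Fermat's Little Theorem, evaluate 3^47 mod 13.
By Fermat: 3^{12} ≡ 1 (mod 13). 47 = 3×12 + 11. So 3^{47} ≡ 3^{11} ≡ 9 (mod 13)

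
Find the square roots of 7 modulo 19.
The square roots of 7 mod 19 are 11 and 8. Verify: 11² = 121 ≡ 7 (mod 19)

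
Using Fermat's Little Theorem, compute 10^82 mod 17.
By Fermat: 10^{16} ≡ 1 mod 17. 82 = 5×16 + 2. So 10^{82} ≡ 10^{2} ≡ 15 mod 17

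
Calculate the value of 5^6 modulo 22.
By repeated squaring mod 22: 5^{1}≡5, 5^{2}≡3, 5^{4}≡9. Then 5^{6} = 5^{4+2} ≡ 9 × 3 ≡ 5 mod 22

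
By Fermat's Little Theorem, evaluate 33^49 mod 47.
By Fermat: 33^{46} ≡ 1 mod 47. So 33^{49} = 33^{46} · 33^{3} ≡ 33^{3} ≡ 29 mod 47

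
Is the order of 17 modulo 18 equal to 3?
Powers of 17 mod 18: 17^1≡17, 17^2≡1. Already 17^2≡1, so the order is 2 < 3. No, the actual order is 2.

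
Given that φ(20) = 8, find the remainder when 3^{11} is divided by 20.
By Euler: 3^{8} ≡ 1 mod 20 since gcd(3, 20) = 1. 11 = 1×8 + 3. So 3^{11} ≡ 3^{3} ≡ 7 mod 20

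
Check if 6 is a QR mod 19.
By Euler's criterion: 6^{9} ≡ 1 (mod 19). Since this equals 1, 6 is a QR.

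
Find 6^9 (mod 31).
By repeated squaring (mod 31): 6^{1}≡6, 6^{2}≡5, 6^{4}≡25, 6^{8}≡5. Then 6^{9} = 6^{8+1} ≡ 5 × 6 ≡ 30 (mod 31)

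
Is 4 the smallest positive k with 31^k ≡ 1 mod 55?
Powers of 31 mod 55: 31^1≡31, 31^2≡26, 31^3≡36, 31^4≡16, 31^5≡1. 31^4≡16≢1, so ord ≠ 4. No, the actual order is 5.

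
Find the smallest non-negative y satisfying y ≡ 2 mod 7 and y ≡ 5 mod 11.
M = 7 × 11 = 77. M₁ = 11, y₁ ≡ 2 mod 7. M₂ = 7, y₂ ≡ 8 mod 11. y = 2×11×2 + 5×7×8 ≡ 16 mod 77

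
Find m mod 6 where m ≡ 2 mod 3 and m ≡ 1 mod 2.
M = 3 × 2 = 6. M₁ = 2, y₁ ≡ 2 mod 3. M₂ = 3, y₂ ≡ 1 mod 2. m = 2×2×2 + 1×3×1 ≡ 5 mod 6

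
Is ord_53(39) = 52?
Powers of 39 mod 53: 39^1≡39, 39^2≡37, 39^3≡12, 39^4≡44, 39^5≡20, 39^6≡38, 39^7≡51, 39^8≡28, 39^9≡32, 39^10≡29, 39^11≡18, 39^12≡13, 39^13≡30, 39^14≡4, 39^15≡50, 39^16≡42, 39^17≡48, 39^18≡17, 39^19≡27, 39^20≡46, 39^21≡45, 39^22≡6, 39^23≡22, 39^24≡10, 39^25≡19, 39^26≡52, 39^27≡14, 39^28≡16, 39^29≡41, 39^30≡9, 39^31≡33, 39^32≡15, 39^33≡2, 39^34≡25, 39^35≡21, 39^36≡24, 39^37≡35, 39^38≡40, 39^39≡23, 39^40≡49, 39^41≡3, 39^42≡11, 39^43≡5, 39^44≡36, 39^45≡26, 39^46≡7, 39^47≡8, 39^48≡47, 39^49≡31, 39^50≡43, 39^51≡34, 39^52≡1. First k with 39^k≡1 is k=52. Yes, ord_53(39) = 52.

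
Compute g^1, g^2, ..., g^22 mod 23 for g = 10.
10^1, 10^2, ..., 10^{22} mod 23: [10, 8, 11, 18, 19, 6, 14, 2, 20, 16, 22, 13, 15, 12, 5, 4, 17, 9, 21, 3, 7, 1]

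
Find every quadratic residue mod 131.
QRs mod 131: {1, 3, 4, 5, 7, 9, 11, 12, 13, 15, 16, 20, 21, 25, 27, 28, 33, 34, 35, 36, 38, 39, 41, 43, 44, 45, 46, 48, 49, 52, 53, 55, 58, 59, 60, 61, 62, 63, 64, 65, 74, 75, 77, 80, 81, 84, 89, 91, 94, 99, 100, 101, 102, 105, 107, 108, 109, 112, 113, 114, 117, 121, 123, 125, 129}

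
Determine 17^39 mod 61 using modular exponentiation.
By repeated squaring mod 61: 17^{1}≡17, 17^{2}≡45, 17^{4}≡12, 17^{8}≡22, 17^{16}≡57, 17^{32}≡16. Then 17^{39} = 17^{32+4+2+1} ≡ 16 × 12 × 45 × 17 ≡ 53 mod 61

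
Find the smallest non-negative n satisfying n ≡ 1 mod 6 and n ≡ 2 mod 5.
M = 6 × 5 = 30. M₁ = 5, y₁ ≡ 5 mod 6. M₂ = 6, y₂ ≡ 1 mod 5. n = 1×5×5 + 2×6×1 ≡ 7 mod 30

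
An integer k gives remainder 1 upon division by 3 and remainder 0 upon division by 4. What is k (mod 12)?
M = 3 × 4 = 12. M₁ = 4, y₁ ≡ 1 (mod 3). M₂ = 3, y₂ ≡ 3 (mod 4). k = 1×4×1 + 0×3×3 ≡ 4 (mod 12)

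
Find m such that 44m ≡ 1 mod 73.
Since 73 is prime, by Fermat 44^(-1) ≡ 44^{71} ≡ 5 mod 73. Verify: 44 × 5 = 220 ≡ 1 mod 73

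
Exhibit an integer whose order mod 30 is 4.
7 has order 4 mod 30 since 7^{4} ≡ 1 (mod 30) and no smaller power works.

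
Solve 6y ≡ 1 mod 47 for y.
Since 47 is prime, by Fermat 6^(-1) ≡ 6^{45} ≡ 8 mod 47. Verify: 6 × 8 = 48 ≡ 1 mod 47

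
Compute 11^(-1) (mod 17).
Since 17 is prime, by Fermat 11^(-1) ≡ 11^{15} ≡ 14 (mod 17). Verify: 11 × 14 = 154 ≡ 1 (mod 17)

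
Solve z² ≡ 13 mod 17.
The square roots of 13 mod 17 are 8 and 9. Verify: 8² = 64 ≡ 13 mod 17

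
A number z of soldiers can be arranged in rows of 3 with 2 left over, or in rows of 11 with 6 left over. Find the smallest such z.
M = 3 × 11 = 33. M₁ = 11, y₁ ≡ 2 mod 3. M₂ = 3, y₂ ≡ 4 mod 11. z = 2×11×2 + 6×3×4 ≡ 17 mod 33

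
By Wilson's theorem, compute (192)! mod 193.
By Wilson's theorem, (192)! ≡ -1 ≡ 192 mod 193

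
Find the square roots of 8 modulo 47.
The square roots of 8 mod 47 are 14 and 33. Verify: 14² = 196 ≡ 8 (mod 47)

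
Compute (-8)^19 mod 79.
By repeated squaring mod 79: (-8)^{1}≡71, (-8)^{2}≡64, (-8)^{4}≡67, (-8)^{8}≡65, (-8)^{16}≡38. Then (-8)^{19} = (-8)^{16+2+1} ≡ 38 × 64 × 71 ≡ 57 mod 79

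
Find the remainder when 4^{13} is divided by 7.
By Fermat: 4^{6} ≡ 1 mod 7. 13 = 2×6 + 1. So 4^{13} ≡ 4^{1} ≡ 4 mod 7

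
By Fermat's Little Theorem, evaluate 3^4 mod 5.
By Fermat's Little Theorem, 3^{4} ≡ 1 mod 5 since 5 is prime and gcd(3, 5) = 1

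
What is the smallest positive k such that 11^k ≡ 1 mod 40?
Powers of 11 mod 40: 11^1≡11, 11^2≡1. So the order of 11 is 2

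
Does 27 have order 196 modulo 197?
ord_197(27) divides 196. For each prime q|196: 27^{98}≡196, 27^{28}≡164, none ≡ 1. So 27 has order 196 and is a primitive root mod 197.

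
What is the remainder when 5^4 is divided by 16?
5^{4} = 625 ≡ 1 mod 16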